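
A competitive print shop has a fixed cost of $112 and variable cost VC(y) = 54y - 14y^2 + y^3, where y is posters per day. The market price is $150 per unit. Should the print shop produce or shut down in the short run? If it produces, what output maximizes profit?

From TC, MC = TC'(y) = 54 - 28y + 3y^2 and AVC = VC/y = 54 - 14y + y^2.
AVC is minimized where dAVC/dy = -14 + 2y = 0, at y = 7; min AVC = 54 - 14·7 + 7^2 = $5.
P = $150 exceeds min AVC = $5, so the firm stays open.
P = MC gives -96 - 28y + 3y^2 = 0, with roots -8/3 and 12. Take the larger (rising MC): y* = 12.
Check: AVC at y = 12 is $30 ≤ P, so revenue covers variable cost.
Profit = P·y − TC = 150·12 − 472 = $1328.

Produce at y = 12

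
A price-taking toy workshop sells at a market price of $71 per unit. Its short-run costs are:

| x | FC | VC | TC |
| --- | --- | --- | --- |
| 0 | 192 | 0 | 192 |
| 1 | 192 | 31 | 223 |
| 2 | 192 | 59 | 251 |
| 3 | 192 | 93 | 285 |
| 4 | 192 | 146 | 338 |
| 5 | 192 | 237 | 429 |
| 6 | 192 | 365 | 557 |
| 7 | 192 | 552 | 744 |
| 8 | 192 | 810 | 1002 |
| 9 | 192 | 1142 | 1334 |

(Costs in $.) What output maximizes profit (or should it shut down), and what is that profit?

x = 4; profit = -$54

Compute π = P·x − TC at each output: x=0: -192; x=1: -152; x=2: -109; x=3: -72; x=4: -54; x=5: -74; x=6: -131; x=7: -247; x=8: -434; x=9: -695.
Profit is maximized at x = 4. AVC there is 146/4 = $36.50 ≤ P, so producing beats shutting down (which would give -$192).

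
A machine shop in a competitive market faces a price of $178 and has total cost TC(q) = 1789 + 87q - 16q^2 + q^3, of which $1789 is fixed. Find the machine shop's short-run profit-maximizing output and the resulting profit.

AVC = 87 - 16q + q^2; min AVC = $23 at q = 8. Since P = $178 ≥ min AVC, the firm produces.
MC = 87 - 32q + 3q^2. Setting P = MC and taking the root on the rising branch gives q* = 13.
TR = 178·13 = 2314. TC = 1789 + 624 = 2413. Profit = 2314 − 2413 = -$99.
Shutting down would mean losing the fixed cost of $1789, so operating at a loss of $99 is better by $1690.

Profit = -$99 at q = 13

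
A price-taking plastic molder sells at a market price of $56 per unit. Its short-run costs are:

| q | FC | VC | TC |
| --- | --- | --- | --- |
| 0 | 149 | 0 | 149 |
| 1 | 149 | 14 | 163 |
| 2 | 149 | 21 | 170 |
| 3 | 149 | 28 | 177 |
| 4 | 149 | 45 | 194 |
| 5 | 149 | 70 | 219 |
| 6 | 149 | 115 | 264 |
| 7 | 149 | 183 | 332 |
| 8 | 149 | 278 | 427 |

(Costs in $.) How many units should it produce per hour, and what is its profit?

Profit at each row (π = 56q − TC): q=0: -149; q=1: -107; q=2: -58; q=3: -9; q=4: 30; q=5: 61; q=6: 72; q=7: 60; q=8: 21.
Profit is maximized at q = 6. AVC there is 115/6 = $19.17 ≤ P, so producing beats shutting down (which would give -$149).

q = 6; profit = $72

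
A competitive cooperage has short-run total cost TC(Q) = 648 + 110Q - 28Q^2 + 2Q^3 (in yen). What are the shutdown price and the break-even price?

Shutdown price = ¥12; break-even price = ¥92

AVC = 110 - 28Q + 2Q^2; minimized at Q = 7, giving min AVC = ¥12. That is the shutdown price.
ATC = 648/Q + 110 - 28Q + 2Q^2. Setting dATC/dQ = −648/Q^2 − 28 + 4Q = 0 gives Q = 9 (since 4·9^3 − 28·9^2 = 648).
min ATC = 648/9 + 110 − 28·9 + 2·9^2 = ¥92. That is the break-even price.
For ¥12 ≤ P < ¥92 the firm produces at a loss; below ¥12 it shuts down.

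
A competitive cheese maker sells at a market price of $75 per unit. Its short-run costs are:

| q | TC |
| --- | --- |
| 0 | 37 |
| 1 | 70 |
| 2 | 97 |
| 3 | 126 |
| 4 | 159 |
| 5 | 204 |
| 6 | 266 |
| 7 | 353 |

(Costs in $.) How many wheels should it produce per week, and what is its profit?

q = 6; profit = $184

Profit at each row (π = 75q − TC): q=0: -37; q=1: 5; q=2: 53; q=3: 99; q=4: 141; q=5: 171; q=6: 184; q=7: 172.
Profit is maximized at q = 6. AVC there is 229/6 = $38.17 ≤ P, so producing beats shutting down (which would give -$37).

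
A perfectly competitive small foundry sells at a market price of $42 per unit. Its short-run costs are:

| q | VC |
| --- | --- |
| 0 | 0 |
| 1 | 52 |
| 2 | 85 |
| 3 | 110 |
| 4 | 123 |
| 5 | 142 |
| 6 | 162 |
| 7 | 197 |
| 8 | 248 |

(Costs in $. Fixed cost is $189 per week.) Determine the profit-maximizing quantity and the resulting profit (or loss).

Compute π = P·q − TC at each output: q=0: -189; q=1: -199; q=2: -190; q=3: -173; q=4: -144; q=5: -121; q=6: -99; q=7: -92; q=8: -101.
Profit is maximized at q = 7. AVC there is 197/7 = $28.14 ≤ P, so producing beats shutting down (which would give -$189).

q = 7; profit = -$92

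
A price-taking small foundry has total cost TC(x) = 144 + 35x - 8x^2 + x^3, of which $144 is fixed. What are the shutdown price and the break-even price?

Shutdown price = $19; break-even price = $47

Shutdown price = min AVC. AVC = 35 - 8x + x^2, with vertex at x = 4 and minimum $19.
ATC = 144/x + 35 - 8x + x^2. Setting dATC/dx = −144/x^2 − 8 + 2x = 0 gives x = 6 (since 2·6^3 − 8·6^2 = 144).
min ATC = 144/6 + 35 − 8·6 + 6^2 = $47. That is the break-even price.
Between these two prices the firm operates at a loss; above $47 it earns a profit.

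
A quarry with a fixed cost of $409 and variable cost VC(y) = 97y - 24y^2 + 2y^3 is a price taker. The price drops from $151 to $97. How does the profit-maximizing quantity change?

Output falls from 9 to 8

AVC = 97 - 24y + 2y^2, minimized at y = 6 where min AVC = $25. MC = 97 - 48y + 6y^2.
At P = $151 ≥ min AVC, set P = MC on the rising branch: y = 9.
At P = $97 ≥ min AVC, set P = MC: y = 8. The firm stays open but cuts output.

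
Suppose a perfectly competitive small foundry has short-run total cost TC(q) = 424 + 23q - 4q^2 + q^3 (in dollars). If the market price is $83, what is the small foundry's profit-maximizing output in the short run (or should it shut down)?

From TC, MC = TC'(q) = 23 - 8q + 3q^2 and AVC = VC/q = 23 - 4q + q^2.
AVC hits its minimum where MC = AVC, at q = 2, giving min AVC = 23 - 4·2 + 2^2 = $19.
Since P = $83 ≥ min AVC = $19, price covers variable cost and the firm should produce.
Set P = MC: 83 = 23 - 8q + 3q^2 → -60 - 8q + 3q^2 = 0. The roots are q = -10/3 and q = 6; the profit-maximizing output is on the rising part of MC, so q* = 6.
Check: AVC at q = 6 is $35 ≤ P, so revenue covers variable cost.
Profit = P·q − TC = 83·6 − 634 = -$136, a loss, but smaller than the $424 fixed cost the firm would lose by shutting down.

Produce at q = 6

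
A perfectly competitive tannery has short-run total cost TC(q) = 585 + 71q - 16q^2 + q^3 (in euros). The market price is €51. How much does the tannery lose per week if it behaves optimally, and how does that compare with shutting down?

AVC = 71 - 16q + q^2; min AVC = €7 at q = 8. Since P = €51 ≥ min AVC, the firm produces.
With MC = 71 - 32q + 3q^2, P = MC on the upward-sloping part at q* = 10.
TR = 51·10 = 510. TC = 585 + 110 = 695. Profit = 510 − 695 = -€185.
By producing, the firm covers all variable cost plus €400 of fixed cost; shutting down would lose the full €585.

Profit = -€185 at q = 10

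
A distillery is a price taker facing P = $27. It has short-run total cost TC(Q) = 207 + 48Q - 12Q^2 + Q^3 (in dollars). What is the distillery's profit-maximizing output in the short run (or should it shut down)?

Produce at Q = 7

Variable cost is VC = 48Q - 12Q^2 + Q^3, so AVC = VC/Q = 48 - 12Q + Q^2 and MC = dTC/dQ = 48 - 24Q + 3Q^2.
AVC is minimized where dAVC/dQ = -12 + 2Q = 0, at Q = 6; min AVC = 48 - 12·6 + 6^2 = $12.
Since P = $27 ≥ min AVC = $12, price covers variable cost and the firm should produce.
P = MC gives 21 - 24Q + 3Q^2 = 0, with roots 1 and 7. Take the larger (rising MC): Q* = 7.
Check: AVC at Q = 7 is $13 ≤ P, so revenue covers variable cost.
Profit = P·Q − TC = 27·7 − 298 = -$109, a loss, but smaller than the $207 fixed cost the firm would lose by shutting down.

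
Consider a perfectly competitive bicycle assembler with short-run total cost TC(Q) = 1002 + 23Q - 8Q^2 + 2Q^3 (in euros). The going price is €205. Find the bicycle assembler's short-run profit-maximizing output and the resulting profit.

Profit = -€22 at Q = 7

AVC = 23 - 8Q + 2Q^2 has its minimum €15 at Q = 2; price €205 clears that bar, so the firm operates.
With MC = 23 - 16Q + 6Q^2, P = MC on the upward-sloping part at Q* = 7.
TR = 205·7 = 1435. TC = 1002 + 455 = 1457. Profit = 1435 − 1457 = -€22.
By producing, the firm covers all variable cost plus €980 of fixed cost; shutting down would lose the full €1002.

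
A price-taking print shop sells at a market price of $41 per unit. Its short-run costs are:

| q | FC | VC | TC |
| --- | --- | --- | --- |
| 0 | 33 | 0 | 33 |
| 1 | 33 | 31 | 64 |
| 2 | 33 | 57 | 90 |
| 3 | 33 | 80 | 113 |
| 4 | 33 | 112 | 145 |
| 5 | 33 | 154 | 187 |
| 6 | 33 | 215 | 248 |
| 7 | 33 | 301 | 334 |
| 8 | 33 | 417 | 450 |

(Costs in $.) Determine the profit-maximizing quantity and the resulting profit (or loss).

q = 4; profit = $19

Tabulate TR − TC: q=0: -33; q=1: -23; q=2: -8; q=3: 10; q=4: 19; q=5: 18; q=6: -2; q=7: -47; q=8: -122.
Profit is maximized at q = 4. AVC there is 112/4 = $28 ≤ P, so producing beats shutting down (which would give -$33).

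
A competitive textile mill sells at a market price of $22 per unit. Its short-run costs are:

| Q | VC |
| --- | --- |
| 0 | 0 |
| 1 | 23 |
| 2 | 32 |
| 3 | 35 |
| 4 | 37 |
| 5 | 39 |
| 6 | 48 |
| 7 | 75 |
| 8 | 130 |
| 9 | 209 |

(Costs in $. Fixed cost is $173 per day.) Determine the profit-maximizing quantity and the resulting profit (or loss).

Q = 6; profit = -$89

Tabulate TR − TC: Q=0: -173; Q=1: -174; Q=2: -161; Q=3: -142; Q=4: -122; Q=5: -102; Q=6: -89; Q=7: -94; Q=8: -127; Q=9: -184.
Profit is maximized at Q = 6. AVC there is 48/6 = $8 ≤ P, so producing beats shutting down (which would give -$173).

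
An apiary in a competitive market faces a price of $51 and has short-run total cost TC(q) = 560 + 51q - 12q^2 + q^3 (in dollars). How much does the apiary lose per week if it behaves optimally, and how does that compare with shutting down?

AVC = 51 - 12q + q^2; min AVC = $15 at q = 6. Since P = $51 ≥ min AVC, the firm produces.
MC = 51 - 24q + 3q^2. Setting P = MC and taking the root on the rising branch gives q* = 8.
TR = 51·8 = 408. TC = 560 + 152 = 712. Profit = 408 − 712 = -$304.
That loss of $304 beats the $560 the firm would lose by shutting down; producing recovers $256 of fixed cost.

Profit = -$304 at q = 8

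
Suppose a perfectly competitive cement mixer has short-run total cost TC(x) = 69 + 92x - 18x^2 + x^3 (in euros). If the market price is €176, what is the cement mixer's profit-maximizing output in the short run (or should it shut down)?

Produce at x = 14

Strip out fixed cost: VC = 92x - 18x^2 + x^3. Then AVC = 92 - 18x + x^2 and MC = 92 - 36x + 3x^2.
AVC hits its minimum where MC = AVC, at x = 9, giving min AVC = 92 - 18·9 + 9^2 = €11.
P = €176 exceeds min AVC = €11, so the firm stays open.
Solving P = MC: -84 - 36x + 3x^2 = 0 ⇒ x = -2 or 14. On the upward-sloping branch, x* = 14.
Check: AVC at x = 14 is €36 ≤ P, so revenue covers variable cost.
Profit = P·x − TC = 176·14 − 573 = €1891.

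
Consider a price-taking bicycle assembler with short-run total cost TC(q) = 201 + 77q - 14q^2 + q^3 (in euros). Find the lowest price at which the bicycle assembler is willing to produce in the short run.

Short-run supply begins at min AVC. From VC = 77q - 14q^2 + q^3, AVC = 77 - 14q + q^2.
At the minimum of AVC, MC = AVC. MC = 77 - 28q + 3q^2; setting MC = AVC gives 2q^2 - 14q = 0, so q = 7. min AVC = 28.
So the shutdown price is €28.

€28 per unit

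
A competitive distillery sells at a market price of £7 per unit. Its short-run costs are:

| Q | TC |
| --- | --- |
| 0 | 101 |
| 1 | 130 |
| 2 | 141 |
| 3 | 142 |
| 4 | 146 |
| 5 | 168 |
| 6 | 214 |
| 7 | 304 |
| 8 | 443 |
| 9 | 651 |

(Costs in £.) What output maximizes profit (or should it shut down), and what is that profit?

Tabulate TR − TC: Q=0: -101; Q=1: -123; Q=2: -127; Q=3: -121; Q=4: -118; Q=5: -133; Q=6: -172; Q=7: -255; Q=8: -387; Q=9: -588.
Profit is highest at Q = 0. Equivalently, the lowest AVC in the table is 45/4 ≈ £11.25 at Q = 4, and P = £7 falls below it — price never covers variable cost, so the firm shuts down and loses only its fixed cost.

Q = 0 (shut down); profit = -£101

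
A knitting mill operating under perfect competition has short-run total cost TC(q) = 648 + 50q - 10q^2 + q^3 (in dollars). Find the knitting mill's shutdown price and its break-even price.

Shutdown price = min AVC. AVC = 50 - 10q + q^2, with vertex at q = 5 and minimum $25.
ATC = 648/q + 50 - 10q + q^2. Setting dATC/dq = −648/q^2 − 10 + 2q = 0 gives q = 9 (since 2·9^3 − 10·9^2 = 648).
min ATC = 648/9 + 50 − 10·9 + 9^2 = $113. That is the break-even price.
Between these two prices the firm operates at a loss; above $113 it earns a profit.

Shutdown price = $25; break-even price = $113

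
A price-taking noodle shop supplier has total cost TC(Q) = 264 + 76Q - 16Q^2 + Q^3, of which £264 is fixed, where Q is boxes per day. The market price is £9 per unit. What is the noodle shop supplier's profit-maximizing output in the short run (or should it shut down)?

Shut down

Variable cost is VC = 76Q - 16Q^2 + Q^3, so AVC = VC/Q = 76 - 16Q + Q^2 and MC = dTC/dQ = 76 - 32Q + 3Q^2.
AVC hits its minimum where MC = AVC, at Q = 8, giving min AVC = 76 - 16·8 + 8^2 = £12.
With P < min AVC (£9 < £12), every unit sold adds to the loss.
Shutting down limits the loss to fixed cost, £264.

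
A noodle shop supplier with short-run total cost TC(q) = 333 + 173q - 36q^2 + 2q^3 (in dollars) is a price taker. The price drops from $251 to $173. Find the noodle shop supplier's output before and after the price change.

AVC = 173 - 36q + 2q^2, minimized at q = 9 where min AVC = $11. MC = 173 - 72q + 6q^2.
With P = $251 above the shutdown price, P = MC gives q = 13.
At P = $173 ≥ min AVC, set P = MC: q = 12. The firm stays open but cuts output.

Output falls from 13 to 12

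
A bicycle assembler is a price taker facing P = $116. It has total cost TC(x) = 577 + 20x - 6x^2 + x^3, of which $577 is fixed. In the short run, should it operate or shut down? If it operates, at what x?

Produce at x = 8

From TC, MC = TC'(x) = 20 - 12x + 3x^2 and AVC = VC/x = 20 - 6x + x^2.
AVC hits its minimum where MC = AVC, at x = 3, giving min AVC = 20 - 6·3 + 3^2 = $11.
Because $116 ≥ $11, revenue can cover variable cost; the firm operates.
Solving P = MC: -96 - 12x + 3x^2 = 0 ⇒ x = -4 or 8. On the upward-sloping branch, x* = 8.
Check: AVC at x = 8 is $36 ≤ P, so revenue covers variable cost.
Profit = P·x − TC = 116·8 − 865 = $63.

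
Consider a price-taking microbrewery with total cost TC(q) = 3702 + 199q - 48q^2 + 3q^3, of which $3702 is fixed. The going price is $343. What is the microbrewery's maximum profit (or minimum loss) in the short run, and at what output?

AVC = 199 - 48q + 3q^2; min AVC = $7 at q = 8. Since P = $343 ≥ min AVC, the firm produces.
MC = 199 - 96q + 9q^2. Setting P = MC and taking the root on the rising branch gives q* = 12.
TR = 343·12 = 4116. TC = 3702 + 660 = 4362. Profit = 4116 − 4362 = -$246.
By producing, the firm covers all variable cost plus $3456 of fixed cost; shutting down would lose the full $3702.

Profit = -$246 at q = 12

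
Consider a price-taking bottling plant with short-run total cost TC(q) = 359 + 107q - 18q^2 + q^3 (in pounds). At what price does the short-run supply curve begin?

£26 per unit

Short-run supply begins at min AVC. From VC = 107q - 18q^2 + q^3, AVC = 107 - 18q + q^2.
dAVC/dq = -18 + 2q = 0 gives q = 9. min AVC = 107 - 18·9 + 9^2 = 26.
For P < £26 the firm produces nothing.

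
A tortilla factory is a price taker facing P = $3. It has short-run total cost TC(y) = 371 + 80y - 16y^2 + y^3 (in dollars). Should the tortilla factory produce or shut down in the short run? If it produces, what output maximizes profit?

Shut down

From TC, MC = TC'(y) = 80 - 32y + 3y^2 and AVC = VC/y = 80 - 16y + y^2.
AVC hits its minimum where MC = AVC, at y = 8, giving min AVC = 80 - 16·8 + 8^2 = $16.
Since P = $3 < min AVC = $16, price fails to cover variable cost at any output.
The firm minimizes its loss by shutting down and losing only its fixed cost of $371.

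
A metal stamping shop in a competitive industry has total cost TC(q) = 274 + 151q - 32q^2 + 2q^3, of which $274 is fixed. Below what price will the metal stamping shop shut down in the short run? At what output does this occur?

$23 per unit, at q = 8

The firm shuts down when price falls below the minimum of average variable cost. AVC = VC/q = 151 - 32q + 2q^2.
At the minimum of AVC, MC = AVC. MC = 151 - 64q + 6q^2; setting MC = AVC gives 4q^2 - 32q = 0, so q = 8. min AVC = 23.
So the shutdown price is $23.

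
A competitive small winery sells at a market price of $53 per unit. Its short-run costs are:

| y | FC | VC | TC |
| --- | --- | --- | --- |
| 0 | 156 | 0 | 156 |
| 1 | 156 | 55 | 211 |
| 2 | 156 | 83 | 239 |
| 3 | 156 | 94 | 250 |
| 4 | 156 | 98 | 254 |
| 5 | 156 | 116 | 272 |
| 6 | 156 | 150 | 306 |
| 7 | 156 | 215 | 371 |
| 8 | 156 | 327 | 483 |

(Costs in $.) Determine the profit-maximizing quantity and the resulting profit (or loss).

Tabulate TR − TC: y=0: -156; y=1: -158; y=2: -133; y=3: -91; y=4: -42; y=5: -7; y=6: 12; y=7: 0; y=8: -59.
Profit is maximized at y = 6. AVC there is 150/6 = $25 ≤ P, so producing beats shutting down (which would give -$156).

y = 6; profit = $12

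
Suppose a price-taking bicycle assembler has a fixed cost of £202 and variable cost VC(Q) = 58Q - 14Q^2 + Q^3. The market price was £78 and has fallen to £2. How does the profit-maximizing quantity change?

Output falls from 10 to 0 (the firm shuts down)

AVC = 58 - 14Q + Q^2, minimized at Q = 7 where min AVC = £9. MC = 58 - 28Q + 3Q^2.
At P = £78 ≥ min AVC, set P = MC on the rising branch: Q = 10.
At P = £2 < min AVC = £9, price no longer covers variable cost at any output, so the firm shuts down: Q = 0.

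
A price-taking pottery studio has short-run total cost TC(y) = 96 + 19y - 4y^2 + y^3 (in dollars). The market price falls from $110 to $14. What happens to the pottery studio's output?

MC = 19 - 8y + 3y^2; the shutdown threshold is min AVC = $15 (at y = 2).
With P = $110 above the shutdown price, P = MC gives y = 7.
At P = $14 < min AVC = $15, price no longer covers variable cost at any output, so the firm shuts down: y = 0.

Output falls from 7 to 0 (the firm shuts down)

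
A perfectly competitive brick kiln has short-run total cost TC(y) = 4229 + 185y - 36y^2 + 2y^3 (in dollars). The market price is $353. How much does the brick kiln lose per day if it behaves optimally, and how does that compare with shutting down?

Profit = -$309 at y = 14

AVC = 185 - 36y + 2y^2; min AVC = $23 at y = 9. Since P = $353 ≥ min AVC, the firm produces.
With MC = 185 - 72y + 6y^2, P = MC on the upward-sloping part at y* = 14.
TR = 353·14 = 4942. TC = 4229 + 1022 = 5251. Profit = 4942 − 5251 = -$309.
That loss of $309 beats the $4229 the firm would lose by shutting down; producing recovers $3920 of fixed cost.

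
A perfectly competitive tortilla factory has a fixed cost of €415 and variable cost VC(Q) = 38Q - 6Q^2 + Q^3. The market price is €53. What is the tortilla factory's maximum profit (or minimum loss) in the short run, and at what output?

Profit = -€315 at Q = 5

AVC = 38 - 6Q + Q^2 has its minimum €29 at Q = 3; price €53 clears that bar, so the firm operates.
MC = 38 - 12Q + 3Q^2. Setting P = MC and taking the root on the rising branch gives Q* = 5.
TR = 53·5 = 265. TC = 415 + 165 = 580. Profit = 265 − 580 = -€315.
By producing, the firm covers all variable cost plus €100 of fixed cost; shutting down would lose the full €415.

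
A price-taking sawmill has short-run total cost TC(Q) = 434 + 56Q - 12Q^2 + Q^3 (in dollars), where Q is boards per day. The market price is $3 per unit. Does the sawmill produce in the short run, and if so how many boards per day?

From TC, MC = TC'(Q) = 56 - 24Q + 3Q^2 and AVC = VC/Q = 56 - 12Q + Q^2.
The AVC parabola has its vertex at Q = 12/2 = 6, where AVC = 56 - 12·6 + 6^2 = $20.
Since P = $3 < min AVC = $20, price fails to cover variable cost at any output.
Shutting down limits the loss to fixed cost, $434.

Shut down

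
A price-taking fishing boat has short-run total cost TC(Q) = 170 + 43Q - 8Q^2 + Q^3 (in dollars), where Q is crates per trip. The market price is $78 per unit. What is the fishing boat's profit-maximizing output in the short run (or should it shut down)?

Produce at Q = 7

From TC, MC = TC'(Q) = 43 - 16Q + 3Q^2 and AVC = VC/Q = 43 - 8Q + Q^2.
The AVC parabola has its vertex at Q = 8/2 = 4, where AVC = 43 - 8·4 + 4^2 = $27.
P = $78 exceeds min AVC = $27, so the firm stays open.
Solving P = MC: -35 - 16Q + 3Q^2 = 0 ⇒ Q = -5/3 or 7. On the upward-sloping branch, Q* = 7.
Check: AVC at Q = 7 is $36 ≤ P, so revenue covers variable cost.
Profit = P·Q − TC = 78·7 − 422 = $124.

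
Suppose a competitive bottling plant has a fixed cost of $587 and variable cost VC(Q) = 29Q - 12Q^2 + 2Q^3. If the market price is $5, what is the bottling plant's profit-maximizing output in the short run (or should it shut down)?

From TC, MC = TC'(Q) = 29 - 24Q + 6Q^2 and AVC = VC/Q = 29 - 12Q + 2Q^2.
The AVC parabola has its vertex at Q = 12/4 = 3, where AVC = 29 - 12·3 + 2·3^2 = $11.
Since P = $5 < min AVC = $11, price fails to cover variable cost at any output.
The firm minimizes its loss by shutting down and losing only its fixed cost of $587.

Shut down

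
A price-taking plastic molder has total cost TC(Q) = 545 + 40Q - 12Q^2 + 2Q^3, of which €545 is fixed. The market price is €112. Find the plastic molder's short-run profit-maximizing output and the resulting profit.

AVC = 40 - 12Q + 2Q^2 has its minimum €22 at Q = 3; price €112 clears that bar, so the firm operates.
MC = 40 - 24Q + 6Q^2. Setting P = MC and taking the root on the rising branch gives Q* = 6.
TR = 112·6 = 672. TC = 545 + 240 = 785. Profit = 672 − 785 = -€113.
Shutting down would mean losing the fixed cost of €545, so operating at a loss of €113 is better by €432.

Profit = -€113 at Q = 6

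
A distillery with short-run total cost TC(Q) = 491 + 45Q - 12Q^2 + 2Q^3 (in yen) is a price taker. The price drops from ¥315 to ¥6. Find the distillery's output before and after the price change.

Output falls from 9 to 0 (the firm shuts down)

AVC = 45 - 12Q + 2Q^2, minimized at Q = 3 where min AVC = ¥27. MC = 45 - 24Q + 6Q^2.
With P = ¥315 above the shutdown price, P = MC gives Q = 9.
At P = ¥6 < min AVC = ¥27, price no longer covers variable cost at any output, so the firm shuts down: Q = 0.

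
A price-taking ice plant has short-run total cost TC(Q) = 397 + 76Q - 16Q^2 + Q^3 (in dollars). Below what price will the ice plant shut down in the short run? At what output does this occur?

$12 per unit, at Q = 8

The shutdown price is the minimum of AVC. VC = 76Q - 16Q^2 + Q^3, so AVC = 76 - 16Q + Q^2.
At the minimum of AVC, MC = AVC. MC = 76 - 32Q + 3Q^2; setting MC = AVC gives 2Q^2 - 16Q = 0, so Q = 8. min AVC = 12.
So the shutdown price is $12.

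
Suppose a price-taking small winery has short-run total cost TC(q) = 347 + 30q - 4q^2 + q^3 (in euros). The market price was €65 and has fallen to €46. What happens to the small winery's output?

Output falls from 5 to 4

AVC = 30 - 4q + q^2, minimized at q = 2 where min AVC = €26. MC = 30 - 8q + 3q^2.
At P = €65 ≥ min AVC, set P = MC on the rising branch: q = 5.
At P = €46 ≥ min AVC, set P = MC: q = 4. The firm stays open but cuts output.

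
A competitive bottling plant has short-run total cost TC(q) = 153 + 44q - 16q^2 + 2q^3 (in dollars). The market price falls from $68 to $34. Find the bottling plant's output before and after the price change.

Output falls from 6 to 5

MC = 44 - 32q + 6q^2; the shutdown threshold is min AVC = $12 (at q = 4).
With P = $68 above the shutdown price, P = MC gives q = 6.
At P = $34 ≥ min AVC, set P = MC: q = 5. The firm stays open but cuts output.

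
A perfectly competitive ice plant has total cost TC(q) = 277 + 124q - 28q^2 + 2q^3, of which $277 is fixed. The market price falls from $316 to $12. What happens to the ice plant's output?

Output falls from 12 to 0 (the firm shuts down)

AVC = 124 - 28q + 2q^2, minimized at q = 7 where min AVC = $26. MC = 124 - 56q + 6q^2.
At P = $316 ≥ min AVC, set P = MC on the rising branch: q = 12.
At P = $12 < min AVC = $26, price no longer covers variable cost at any output, so the firm shuts down: q = 0.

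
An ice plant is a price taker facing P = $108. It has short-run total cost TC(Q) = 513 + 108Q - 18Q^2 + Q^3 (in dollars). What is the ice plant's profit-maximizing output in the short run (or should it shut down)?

Strip out fixed cost: VC = 108Q - 18Q^2 + Q^3. Then AVC = 108 - 18Q + Q^2 and MC = 108 - 36Q + 3Q^2.
AVC hits its minimum where MC = AVC, at Q = 9, giving min AVC = 108 - 18·9 + 9^2 = $27.
Since P = $108 ≥ min AVC = $27, price covers variable cost and the firm should produce.
P = MC gives -36Q + 3Q^2 = 0, with roots 0 and 12. Take the larger (rising MC): Q* = 12.
Check: AVC at Q = 12 is $36 ≤ P, so revenue covers variable cost.
Profit = P·Q − TC = 108·12 − 945 = $351.

Produce at Q = 12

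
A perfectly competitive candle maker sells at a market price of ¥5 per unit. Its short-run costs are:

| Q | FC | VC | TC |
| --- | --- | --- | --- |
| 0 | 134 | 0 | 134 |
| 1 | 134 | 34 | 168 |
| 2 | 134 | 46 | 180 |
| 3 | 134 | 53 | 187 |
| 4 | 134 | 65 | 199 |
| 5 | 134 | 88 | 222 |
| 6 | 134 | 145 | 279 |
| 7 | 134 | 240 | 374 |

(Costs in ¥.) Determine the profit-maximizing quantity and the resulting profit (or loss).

Q = 0 (shut down); profit = -¥134

Profit at each row (π = 5Q − TC): Q=0: -134; Q=1: -163; Q=2: -170; Q=3: -172; Q=4: -179; Q=5: -197; Q=6: -249; Q=7: -339.
Profit is highest at Q = 0. Equivalently, the lowest AVC in the table is 65/4 ≈ ¥16.25 at Q = 4, and P = ¥5 falls below it — price never covers variable cost, so the firm shuts down and loses only its fixed cost.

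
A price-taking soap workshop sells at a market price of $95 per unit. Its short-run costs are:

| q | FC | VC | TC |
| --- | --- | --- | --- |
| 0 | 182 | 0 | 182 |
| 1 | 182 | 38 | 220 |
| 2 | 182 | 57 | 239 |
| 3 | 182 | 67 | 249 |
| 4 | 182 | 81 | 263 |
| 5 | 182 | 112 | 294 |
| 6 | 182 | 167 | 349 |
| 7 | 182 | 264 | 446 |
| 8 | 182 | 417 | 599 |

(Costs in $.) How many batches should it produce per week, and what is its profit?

Profit at each row (π = 95q − TC): q=0: -182; q=1: -125; q=2: -49; q=3: 36; q=4: 117; q=5: 181; q=6: 221; q=7: 219; q=8: 161.
Profit is maximized at q = 6. AVC there is 167/6 = $27.83 ≤ P, so producing beats shutting down (which would give -$182).

q = 6; profit = $221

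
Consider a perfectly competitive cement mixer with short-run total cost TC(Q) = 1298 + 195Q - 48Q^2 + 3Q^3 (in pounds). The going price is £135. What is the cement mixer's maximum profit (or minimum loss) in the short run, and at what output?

Profit = -£98 at Q = 10

AVC = 195 - 48Q + 3Q^2 has its minimum £3 at Q = 8; price £135 clears that bar, so the firm operates.
MC = 195 - 96Q + 9Q^2. Setting P = MC and taking the root on the rising branch gives Q* = 10.
TR = 135·10 = 1350. TC = 1298 + 150 = 1448. Profit = 1350 − 1448 = -£98.
Shutting down would mean losing the fixed cost of £1298, so operating at a loss of £98 is better by £1200.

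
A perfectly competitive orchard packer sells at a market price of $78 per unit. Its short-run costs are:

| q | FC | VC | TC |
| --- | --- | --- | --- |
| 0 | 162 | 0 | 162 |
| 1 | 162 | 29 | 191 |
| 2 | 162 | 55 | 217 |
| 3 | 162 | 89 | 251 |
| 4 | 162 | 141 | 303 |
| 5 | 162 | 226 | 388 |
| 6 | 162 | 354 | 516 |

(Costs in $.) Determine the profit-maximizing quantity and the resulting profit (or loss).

Profit at each row (π = 78q − TC): q=0: -162; q=1: -113; q=2: -61; q=3: -17; q=4: 9; q=5: 2; q=6: -48.
Profit is maximized at q = 4. AVC there is 141/4 = $35.25 ≤ P, so producing beats shutting down (which would give -$162).

q = 4; profit = $9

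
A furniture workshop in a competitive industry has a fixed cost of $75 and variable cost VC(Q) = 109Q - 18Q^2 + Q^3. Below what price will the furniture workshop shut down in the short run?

The firm shuts down when price falls below the minimum of average variable cost. AVC = VC/Q = 109 - 18Q + Q^2.
dAVC/dQ = -18 + 2Q = 0 gives Q = 9. min AVC = 109 - 18·9 + 9^2 = 28.
The firm shuts down for any P below $28.

$28 per unit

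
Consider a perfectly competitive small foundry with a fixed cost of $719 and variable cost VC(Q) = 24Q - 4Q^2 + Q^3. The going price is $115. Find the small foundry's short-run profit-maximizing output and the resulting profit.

AVC = 24 - 4Q + Q^2 has its minimum $20 at Q = 2; price $115 clears that bar, so the firm operates.
MC = 24 - 8Q + 3Q^2. Setting P = MC and taking the root on the rising branch gives Q* = 7.
TR = 115·7 = 805. TC = 719 + 315 = 1034. Profit = 805 − 1034 = -$229.
That loss of $229 beats the $719 the firm would lose by shutting down; producing recovers $490 of fixed cost.

Profit = -$229 at Q = 7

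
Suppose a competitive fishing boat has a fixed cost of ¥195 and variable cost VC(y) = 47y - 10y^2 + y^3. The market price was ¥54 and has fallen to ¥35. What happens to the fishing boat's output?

MC = 47 - 20y + 3y^2; the shutdown threshold is min AVC = ¥22 (at y = 5).
At P = ¥54 ≥ min AVC, set P = MC on the rising branch: y = 7.
At P = ¥35 ≥ min AVC, set P = MC: y = 6. The firm stays open but cuts output.

Output falls from 7 to 6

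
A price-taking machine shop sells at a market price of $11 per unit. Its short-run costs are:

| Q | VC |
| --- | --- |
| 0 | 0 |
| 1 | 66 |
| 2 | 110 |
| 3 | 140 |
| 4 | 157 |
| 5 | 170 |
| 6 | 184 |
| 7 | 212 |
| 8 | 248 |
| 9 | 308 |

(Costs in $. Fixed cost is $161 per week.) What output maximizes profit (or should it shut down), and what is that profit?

Compute π = P·Q − TC at each output: Q=0: -161; Q=1: -216; Q=2: -249; Q=3: -268; Q=4: -274; Q=5: -276; Q=6: -279; Q=7: -296; Q=8: -321; Q=9: -370.
Profit is highest at Q = 0. Equivalently, the lowest AVC in the table is 212/7 ≈ $30.29 at Q = 7, and P = $11 falls below it — price never covers variable cost, so the firm shuts down and loses only its fixed cost.

Q = 0 (shut down); profit = -$161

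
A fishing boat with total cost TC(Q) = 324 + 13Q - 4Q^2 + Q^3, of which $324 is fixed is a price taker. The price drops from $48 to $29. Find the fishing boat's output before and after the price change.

Output falls from 5 to 4

AVC = 13 - 4Q + Q^2, minimized at Q = 2 where min AVC = $9. MC = 13 - 8Q + 3Q^2.
With P = $48 above the shutdown price, P = MC gives Q = 5.
At P = $29 ≥ min AVC, set P = MC: Q = 4. The firm stays open but cuts output.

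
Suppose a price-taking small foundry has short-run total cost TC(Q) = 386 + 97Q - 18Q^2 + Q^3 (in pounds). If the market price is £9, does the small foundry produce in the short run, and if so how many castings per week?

Shut down

From TC, MC = TC'(Q) = 97 - 36Q + 3Q^2 and AVC = VC/Q = 97 - 18Q + Q^2.
The AVC parabola has its vertex at Q = 18/2 = 9, where AVC = 97 - 18·9 + 9^2 = £16.
P = £9 lies below min AVC = £16; no output level covers variable cost.
The firm minimizes its loss by shutting down and losing only its fixed cost of £386.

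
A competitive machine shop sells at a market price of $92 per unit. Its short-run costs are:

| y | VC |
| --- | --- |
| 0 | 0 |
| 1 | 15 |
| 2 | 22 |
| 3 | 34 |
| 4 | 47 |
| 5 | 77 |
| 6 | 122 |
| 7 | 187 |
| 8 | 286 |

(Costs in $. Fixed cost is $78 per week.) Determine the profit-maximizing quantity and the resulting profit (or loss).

y = 7; profit = $379

Tabulate TR − TC: y=0: -78; y=1: -1; y=2: 84; y=3: 164; y=4: 243; y=5: 305; y=6: 352; y=7: 379; y=8: 372.
Profit is maximized at y = 7. AVC there is 187/7 = $26.71 ≤ P, so producing beats shutting down (which would give -$78).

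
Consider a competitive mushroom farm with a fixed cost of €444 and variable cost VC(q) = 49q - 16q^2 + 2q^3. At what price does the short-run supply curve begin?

€17 per unit

Short-run supply begins at min AVC. From VC = 49q - 16q^2 + 2q^3, AVC = 49 - 16q + 2q^2.
At the minimum of AVC, MC = AVC. MC = 49 - 32q + 6q^2; setting MC = AVC gives 4q^2 - 16q = 0, so q = 4. min AVC = 17.
The firm shuts down for any P below €17.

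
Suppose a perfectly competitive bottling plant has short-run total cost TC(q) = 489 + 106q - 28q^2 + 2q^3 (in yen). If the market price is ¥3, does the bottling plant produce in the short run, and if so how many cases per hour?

Shut down

Strip out fixed cost: VC = 106q - 28q^2 + 2q^3. Then AVC = 106 - 28q + 2q^2 and MC = 106 - 56q + 6q^2.
AVC hits its minimum where MC = AVC, at q = 7, giving min AVC = 106 - 28·7 + 2·7^2 = ¥8.
With P < min AVC (¥3 < ¥8), every unit sold adds to the loss.
Shutting down limits the loss to fixed cost, ¥489.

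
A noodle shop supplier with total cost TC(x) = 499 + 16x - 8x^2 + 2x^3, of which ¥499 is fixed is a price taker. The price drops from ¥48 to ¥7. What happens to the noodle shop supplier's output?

Output falls from 4 to 0 (the firm shuts down)

AVC = 16 - 8x + 2x^2, minimized at x = 2 where min AVC = ¥8. MC = 16 - 16x + 6x^2.
With P = ¥48 above the shutdown price, P = MC gives x = 4.
At P = ¥7 < min AVC = ¥8, price no longer covers variable cost at any output, so the firm shuts down: x = 0.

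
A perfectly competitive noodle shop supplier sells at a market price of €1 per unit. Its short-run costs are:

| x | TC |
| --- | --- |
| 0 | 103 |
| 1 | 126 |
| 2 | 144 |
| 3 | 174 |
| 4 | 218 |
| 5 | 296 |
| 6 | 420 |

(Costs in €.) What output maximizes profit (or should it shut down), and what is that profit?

Tabulate TR − TC: x=0: -103; x=1: -125; x=2: -142; x=3: -171; x=4: -214; x=5: -291; x=6: -414.
Profit is highest at x = 0. Equivalently, the lowest AVC in the table is 41/2 ≈ €20.50 at x = 2, and P = €1 falls below it — price never covers variable cost, so the firm shuts down and loses only its fixed cost.

x = 0 (shut down); profit = -€103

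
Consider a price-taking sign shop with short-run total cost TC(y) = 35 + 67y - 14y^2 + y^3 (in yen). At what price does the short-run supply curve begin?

The shutdown price is the minimum of AVC. VC = 67y - 14y^2 + y^3, so AVC = 67 - 14y + y^2.
dAVC/dy = -14 + 2y = 0 gives y = 7. min AVC = 67 - 14·7 + 7^2 = 18.
The firm shuts down for any P below ¥18.

¥18 per unit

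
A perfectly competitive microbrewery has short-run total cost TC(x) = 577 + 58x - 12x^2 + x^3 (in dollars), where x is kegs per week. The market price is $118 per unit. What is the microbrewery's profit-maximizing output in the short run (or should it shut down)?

Variable cost is VC = 58x - 12x^2 + x^3, so AVC = VC/x = 58 - 12x + x^2 and MC = dTC/dx = 58 - 24x + 3x^2.
The AVC parabola has its vertex at x = 12/2 = 6, where AVC = 58 - 12·6 + 6^2 = $22.
P = $118 exceeds min AVC = $22, so the firm stays open.
Solving P = MC: -60 - 24x + 3x^2 = 0 ⇒ x = -2 or 10. On the upward-sloping branch, x* = 10.
Check: AVC at x = 10 is $38 ≤ P, so revenue covers variable cost.
Profit = P·x − TC = 118·10 − 957 = $223.

Produce at x = 10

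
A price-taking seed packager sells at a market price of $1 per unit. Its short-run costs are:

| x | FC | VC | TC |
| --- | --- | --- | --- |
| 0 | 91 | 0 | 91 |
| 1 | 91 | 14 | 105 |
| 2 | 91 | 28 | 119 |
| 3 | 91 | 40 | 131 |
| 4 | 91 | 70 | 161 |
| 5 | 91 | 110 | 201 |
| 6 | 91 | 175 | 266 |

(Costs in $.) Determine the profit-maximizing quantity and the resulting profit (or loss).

Compute π = P·x − TC at each output: x=0: -91; x=1: -104; x=2: -117; x=3: -128; x=4: -157; x=5: -196; x=6: -260.
Profit is highest at x = 0. Equivalently, the lowest AVC in the table is 40/3 ≈ $13.33 at x = 3, and P = $1 falls below it — price never covers variable cost, so the firm shuts down and loses only its fixed cost.

x = 0 (shut down); profit = -$91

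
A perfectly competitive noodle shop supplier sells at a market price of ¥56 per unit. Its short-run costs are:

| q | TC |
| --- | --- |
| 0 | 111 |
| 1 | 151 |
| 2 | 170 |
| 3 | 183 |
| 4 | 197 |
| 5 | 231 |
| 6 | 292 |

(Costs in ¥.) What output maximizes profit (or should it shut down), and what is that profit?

Tabulate TR − TC: q=0: -111; q=1: -95; q=2: -58; q=3: -15; q=4: 27; q=5: 49; q=6: 44.
Profit is maximized at q = 5. AVC there is 120/5 = ¥24 ≤ P, so producing beats shutting down (which would give -¥111).

q = 5; profit = ¥49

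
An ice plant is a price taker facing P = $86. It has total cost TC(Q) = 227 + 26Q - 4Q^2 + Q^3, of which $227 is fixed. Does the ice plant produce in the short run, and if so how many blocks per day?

Variable cost is VC = 26Q - 4Q^2 + Q^3, so AVC = VC/Q = 26 - 4Q + Q^2 and MC = dTC/dQ = 26 - 8Q + 3Q^2.
AVC is minimized where dAVC/dQ = -4 + 2Q = 0, at Q = 2; min AVC = 26 - 4·2 + 2^2 = $22.
Because $86 ≥ $22, revenue can cover variable cost; the firm operates.
Set P = MC: 86 = 26 - 8Q + 3Q^2 → -60 - 8Q + 3Q^2 = 0. The roots are Q = -10/3 and Q = 6; the profit-maximizing output is on the rising part of MC, so Q* = 6.
Check: AVC at Q = 6 is $38 ≤ P, so revenue covers variable cost.
Profit = P·Q − TC = 86·6 − 455 = $61.

Produce at Q = 6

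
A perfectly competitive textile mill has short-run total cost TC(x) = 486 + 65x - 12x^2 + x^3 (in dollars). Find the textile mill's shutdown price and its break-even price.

AVC = 65 - 12x + x^2; minimized at x = 6, giving min AVC = $29. That is the shutdown price.
ATC = 486/x + 65 - 12x + x^2. Setting dATC/dx = −486/x^2 − 12 + 2x = 0 gives x = 9 (since 2·9^3 − 12·9^2 = 486).
min ATC = 486/9 + 65 − 12·9 + 9^2 = $92. That is the break-even price.
Between these two prices the firm operates at a loss; above $92 it earns a profit.

Shutdown price = $29; break-even price = $92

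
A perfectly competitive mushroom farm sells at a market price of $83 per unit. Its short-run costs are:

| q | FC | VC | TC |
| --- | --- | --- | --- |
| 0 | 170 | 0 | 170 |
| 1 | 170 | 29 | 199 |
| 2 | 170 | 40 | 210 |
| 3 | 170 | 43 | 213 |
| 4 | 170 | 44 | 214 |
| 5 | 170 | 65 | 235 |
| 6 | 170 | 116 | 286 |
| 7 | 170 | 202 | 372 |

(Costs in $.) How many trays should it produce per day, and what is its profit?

Profit at each row (π = 83q − TC): q=0: -170; q=1: -116; q=2: -44; q=3: 36; q=4: 118; q=5: 180; q=6: 212; q=7: 209.
Profit is maximized at q = 6. AVC there is 116/6 = $19.33 ≤ P, so producing beats shutting down (which would give -$170).

q = 6; profit = $212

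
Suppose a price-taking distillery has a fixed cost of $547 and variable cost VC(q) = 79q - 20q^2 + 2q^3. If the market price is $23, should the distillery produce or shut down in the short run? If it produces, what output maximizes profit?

Shut down

From TC, MC = TC'(q) = 79 - 40q + 6q^2 and AVC = VC/q = 79 - 20q + 2q^2.
AVC hits its minimum where MC = AVC, at q = 5, giving min AVC = 79 - 20·5 + 2·5^2 = $29.
P = $23 lies below min AVC = $29; no output level covers variable cost.
Best response: produce nothing and absorb the $547 fixed cost.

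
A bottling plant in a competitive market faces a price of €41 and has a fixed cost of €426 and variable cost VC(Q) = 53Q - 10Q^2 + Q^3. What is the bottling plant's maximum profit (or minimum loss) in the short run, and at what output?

Profit = -€354 at Q = 6

AVC = 53 - 10Q + Q^2 has its minimum €28 at Q = 5; price €41 clears that bar, so the firm operates.
MC = 53 - 20Q + 3Q^2. Setting P = MC and taking the root on the rising branch gives Q* = 6.
TR = 41·6 = 246. TC = 426 + 174 = 600. Profit = 246 − 600 = -€354.
By producing, the firm covers all variable cost plus €72 of fixed cost; shutting down would lose the full €426.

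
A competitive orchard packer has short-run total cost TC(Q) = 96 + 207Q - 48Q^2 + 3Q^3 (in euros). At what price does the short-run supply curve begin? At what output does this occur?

€15 per unit, at Q = 8

The shutdown price is the minimum of AVC. VC = 207Q - 48Q^2 + 3Q^3, so AVC = 207 - 48Q + 3Q^2.
At the minimum of AVC, MC = AVC. MC = 207 - 96Q + 9Q^2; setting MC = AVC gives 6Q^2 - 48Q = 0, so Q = 8. min AVC = 15.
For P < €15 the firm produces nothing.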